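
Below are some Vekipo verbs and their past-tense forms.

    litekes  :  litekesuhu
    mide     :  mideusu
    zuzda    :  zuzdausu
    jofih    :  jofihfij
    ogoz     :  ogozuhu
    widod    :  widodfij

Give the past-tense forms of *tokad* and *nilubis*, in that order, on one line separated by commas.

tokadfij, nilubisuhu

The suffix is conditioned by the final sound: -uhu when the stem ends in a sibilant (*litekes*, *ogoz*); -fij when the stem ends in a non-sibilant consonant (*jofih*, *widod*); -usu when the stem ends in a vowel (*mide*, *zuzda*).
*tokad* — final sound /d/ (a non-sibilant consonant) → -fij → *tokadfij*.
Since the final sound of *nilubis* is /s/ (a sibilant), it takes -uhu, giving *nilubisuhu*.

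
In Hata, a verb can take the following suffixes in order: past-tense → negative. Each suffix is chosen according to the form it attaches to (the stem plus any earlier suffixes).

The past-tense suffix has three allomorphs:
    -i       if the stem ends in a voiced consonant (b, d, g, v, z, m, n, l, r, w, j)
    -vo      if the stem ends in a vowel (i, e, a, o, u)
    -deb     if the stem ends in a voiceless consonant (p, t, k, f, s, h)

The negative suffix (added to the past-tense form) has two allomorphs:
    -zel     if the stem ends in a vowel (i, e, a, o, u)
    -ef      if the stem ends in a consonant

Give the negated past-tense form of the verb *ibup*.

ibupdebef

*ibup* — final sound /p/ (a voiceless consonant) → -deb → *ibupdeb*.
The past-tense form *ibupdeb*: final sound = /b/, a consonant → -ef → *ibupdebef*.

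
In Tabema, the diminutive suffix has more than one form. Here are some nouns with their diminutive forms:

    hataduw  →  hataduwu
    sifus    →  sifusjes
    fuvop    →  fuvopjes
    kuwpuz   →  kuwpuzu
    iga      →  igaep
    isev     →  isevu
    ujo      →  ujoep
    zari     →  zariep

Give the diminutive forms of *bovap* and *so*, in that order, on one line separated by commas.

bovapjes, soep

The alternation tracks the final sound of the stem — -jes when the stem ends in a voiceless consonant (*sifus*, *fuvop*); -u when the stem ends in a voiced consonant (*hataduw*, *kuwpuz*, *isev*); -ep when the stem ends in a vowel (*iga*, *ujo*, *zari*).
*bovap*: final sound = /p/, a voiceless consonant → -jes → *bovapjes*.
*so* — final sound /o/ (a vowel) → -ep → *soep*.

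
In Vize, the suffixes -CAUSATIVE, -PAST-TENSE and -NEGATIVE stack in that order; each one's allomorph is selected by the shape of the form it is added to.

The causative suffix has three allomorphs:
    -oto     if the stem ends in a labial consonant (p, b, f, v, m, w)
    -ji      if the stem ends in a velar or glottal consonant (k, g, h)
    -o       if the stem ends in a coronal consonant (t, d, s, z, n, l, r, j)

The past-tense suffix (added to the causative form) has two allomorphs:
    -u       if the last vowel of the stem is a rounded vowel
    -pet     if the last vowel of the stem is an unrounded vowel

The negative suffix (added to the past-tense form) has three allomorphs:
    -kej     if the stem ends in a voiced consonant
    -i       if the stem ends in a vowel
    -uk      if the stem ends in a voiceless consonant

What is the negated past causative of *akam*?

akamotoui

*akam* — final consonant /m/ (labial) → -oto → *akamoto*.
The causative form *akamoto* — last vowel /o/ (a rounded vowel) → -u → *akamotou*.
The past-tense form *akamotou* — final sound /u/ (a vowel) → -i → *akamotoui*.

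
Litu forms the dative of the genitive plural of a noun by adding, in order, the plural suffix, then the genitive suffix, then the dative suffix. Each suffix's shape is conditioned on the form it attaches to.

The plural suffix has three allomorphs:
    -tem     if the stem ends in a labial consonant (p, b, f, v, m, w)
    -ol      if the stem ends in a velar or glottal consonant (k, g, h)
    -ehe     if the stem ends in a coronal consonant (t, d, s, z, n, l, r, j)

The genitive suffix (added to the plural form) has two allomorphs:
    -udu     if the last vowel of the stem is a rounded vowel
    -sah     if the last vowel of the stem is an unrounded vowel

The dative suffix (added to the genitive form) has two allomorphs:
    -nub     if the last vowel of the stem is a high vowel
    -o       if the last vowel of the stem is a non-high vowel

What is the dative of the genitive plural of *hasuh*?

hasuholudunub

Since the final consonant of *hasuh* is /h/ (velar/glottal), it takes -ol, giving *hasuhol*.
The plural form *hasuhol*: last vowel = /o/, a rounded vowel → -udu → *hasuholudu*.
The genitive form *hasuholudu*: last vowel = /u/, a high vowel → -nub → *hasuholudunub*.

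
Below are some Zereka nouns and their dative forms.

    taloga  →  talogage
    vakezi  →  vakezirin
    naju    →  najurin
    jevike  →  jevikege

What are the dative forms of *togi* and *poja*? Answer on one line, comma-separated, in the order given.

togirin, pojage

The pattern is height harmony: -rin when the last vowel of the stem is a high vowel (*vakezi*, *naju*); -ge when the last vowel of the stem is a non-high vowel (*taloga*, *jevike*).
*togi*: last vowel = /i/, a high vowel → -rin → *togirin*.
Since the last vowel of *poja* is /a/ (a non-high vowel), it takes -ge, giving *pojage*.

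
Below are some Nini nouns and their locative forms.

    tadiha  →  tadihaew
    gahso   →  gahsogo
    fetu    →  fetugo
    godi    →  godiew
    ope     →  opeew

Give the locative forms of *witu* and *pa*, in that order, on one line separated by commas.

witugo, paew

The suffix is conditioned by the last vowel: -go when the last vowel of the stem is a rounded vowel (*gahso*, *fetu*); -ew when the last vowel of the stem is an unrounded vowel (*tadiha*, *godi*, *ope*).
The last vowel of *witu* is /u/, which is a rounded vowel, so the suffix is -go, giving *witugo*.
*pa*: last vowel = /a/, an unrounded vowel → -ew → *paew*.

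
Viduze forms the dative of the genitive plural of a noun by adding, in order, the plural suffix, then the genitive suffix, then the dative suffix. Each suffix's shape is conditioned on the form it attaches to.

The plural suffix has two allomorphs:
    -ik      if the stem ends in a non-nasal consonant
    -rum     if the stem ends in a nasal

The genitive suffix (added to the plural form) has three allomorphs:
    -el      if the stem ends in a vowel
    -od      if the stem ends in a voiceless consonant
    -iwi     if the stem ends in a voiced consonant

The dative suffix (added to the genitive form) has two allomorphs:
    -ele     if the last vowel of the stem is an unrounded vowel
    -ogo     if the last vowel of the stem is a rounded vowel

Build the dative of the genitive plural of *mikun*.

*mikun*: final consonant = /n/, a nasal → -rum → *mikunrum*.
Since the final sound of the plural form *mikunrum* is /m/ (a voiced consonant), it takes -iwi, giving *mikunrumiwi*.
The genitive form *mikunrumiwi*: last vowel = /i/, an unrounded vowel → -ele → *mikunrumiwiele*.

mikunrumiwiele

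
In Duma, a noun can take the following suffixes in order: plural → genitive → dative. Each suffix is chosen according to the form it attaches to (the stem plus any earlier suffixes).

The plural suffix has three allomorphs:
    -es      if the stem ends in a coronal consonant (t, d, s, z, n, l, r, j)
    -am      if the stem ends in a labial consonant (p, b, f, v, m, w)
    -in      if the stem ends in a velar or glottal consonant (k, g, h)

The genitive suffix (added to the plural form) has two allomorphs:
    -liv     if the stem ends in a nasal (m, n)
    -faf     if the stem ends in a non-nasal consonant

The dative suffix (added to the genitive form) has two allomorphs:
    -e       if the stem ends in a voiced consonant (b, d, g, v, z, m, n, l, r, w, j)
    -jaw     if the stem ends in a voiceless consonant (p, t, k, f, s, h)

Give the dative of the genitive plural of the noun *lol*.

*lol*: final consonant = /l/, coronal → -es → *loles*.
Since the final consonant of the plural form *loles* is /s/ (non-nasal), it takes -faf, giving *lolesfaf*.
The genitive form *lolesfaf*: final consonant = /f/, voiceless → -jaw → *lolesfafjaw*.

lolesfafjaw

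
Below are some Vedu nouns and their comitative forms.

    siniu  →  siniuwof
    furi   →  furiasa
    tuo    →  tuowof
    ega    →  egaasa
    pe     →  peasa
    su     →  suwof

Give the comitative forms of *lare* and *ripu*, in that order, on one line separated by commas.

The alternation tracks the last vowel of the stem — -wof when the last vowel of the stem is a rounded vowel (*siniu*, *tuo*, *su*); -asa when the last vowel of the stem is an unrounded vowel (*furi*, *ega*, *pe*).
*lare*: last vowel = /e/, an unrounded vowel → -asa → *lareasa*.
*ripu* — last vowel /u/ (a rounded vowel) → -wof → *ripuwof*.

lareasa, ripuwof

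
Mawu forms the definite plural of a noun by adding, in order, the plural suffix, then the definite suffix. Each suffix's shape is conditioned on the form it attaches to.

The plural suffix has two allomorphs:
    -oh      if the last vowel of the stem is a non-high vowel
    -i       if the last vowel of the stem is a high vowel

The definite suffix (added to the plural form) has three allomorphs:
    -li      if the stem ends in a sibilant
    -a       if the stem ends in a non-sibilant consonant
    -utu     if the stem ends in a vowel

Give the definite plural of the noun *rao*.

raooha

Since the last vowel of *rao* is /o/ (a non-high vowel), it takes -oh, giving *raooh*.
Since the final sound of the plural form *raooh* is /h/ (a non-sibilant consonant), it takes -a, giving *raooha*.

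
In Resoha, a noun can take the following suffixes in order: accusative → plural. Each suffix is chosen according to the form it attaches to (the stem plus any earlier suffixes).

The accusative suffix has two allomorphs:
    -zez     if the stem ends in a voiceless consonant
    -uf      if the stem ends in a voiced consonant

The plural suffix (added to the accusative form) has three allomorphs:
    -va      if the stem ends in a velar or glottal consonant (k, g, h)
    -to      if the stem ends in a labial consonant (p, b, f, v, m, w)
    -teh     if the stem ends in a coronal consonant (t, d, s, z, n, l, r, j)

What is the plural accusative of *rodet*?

Since the final consonant of *rodet* is /t/ (voiceless), it takes -zez, giving *rodetzez*.
Since the final consonant of the accusative form *rodetzez* is /z/ (coronal), it takes -teh, giving *rodetzezteh*.

rodetzezteh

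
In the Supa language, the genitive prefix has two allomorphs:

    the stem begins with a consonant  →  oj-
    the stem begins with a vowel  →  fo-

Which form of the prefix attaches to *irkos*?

fo-

*irkos*: first sound = /i/, a vowel → fo-.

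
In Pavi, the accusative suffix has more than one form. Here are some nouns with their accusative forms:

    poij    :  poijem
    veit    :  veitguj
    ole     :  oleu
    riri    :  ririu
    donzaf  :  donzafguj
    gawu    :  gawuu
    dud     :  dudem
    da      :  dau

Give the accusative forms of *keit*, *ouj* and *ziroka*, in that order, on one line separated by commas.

The suffix is conditioned by the final sound: -guj when the stem ends in a voiceless consonant (*veit*, *donzaf*); -em when the stem ends in a voiced consonant (*poij*, *dud*); -u when the stem ends in a vowel (*ole*, *riri*, *gawu*, *da*).
*keit* — final sound /t/ (a voiceless consonant) → -guj → *keitguj*.
*ouj* — final sound /j/ (a voiced consonant) → -em → *oujem*.
The final sound of *ziroka* is /a/, which is a vowel, so the suffix is -u, giving *zirokau*.

keitguj, oujem, zirokau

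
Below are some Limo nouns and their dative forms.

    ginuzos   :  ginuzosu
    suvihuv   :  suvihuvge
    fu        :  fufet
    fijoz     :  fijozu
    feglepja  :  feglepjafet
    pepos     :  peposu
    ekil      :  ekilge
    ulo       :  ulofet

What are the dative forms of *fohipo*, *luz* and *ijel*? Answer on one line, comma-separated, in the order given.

The suffix is conditioned by the final sound: -u when the stem ends in a sibilant (*ginuzos*, *fijoz*, *pepos*); -ge when the stem ends in a non-sibilant consonant (*suvihuv*, *ekil*); -fet when the stem ends in a vowel (*fu*, *feglepja*, *ulo*).
*fohipo* — final sound /o/ (a vowel) → -fet → *fohipofet*.
Since the final sound of *luz* is /z/ (a sibilant), it takes -u, giving *luzu*.
*ijel*: final sound = /l/, a non-sibilant consonant → -ge → *ijelge*.

fohipofet, luzu, ijelge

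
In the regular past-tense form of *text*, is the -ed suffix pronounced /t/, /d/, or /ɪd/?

The stem *text* ends in /t/ or /d/.
The -ed suffix is realized as /ɪd/ after /t, d/; as /t/ after other voiceless consonants; and as /d/ after other voiced sounds.
So -ed on *text* is pronounced /ɪd/.

/ɪd/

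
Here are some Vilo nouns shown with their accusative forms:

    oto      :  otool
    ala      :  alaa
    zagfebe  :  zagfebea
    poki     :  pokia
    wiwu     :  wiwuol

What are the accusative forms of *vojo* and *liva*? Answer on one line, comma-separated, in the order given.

vojool, livaa

The pattern is rounding harmony: -ol when the last vowel of the stem is a rounded vowel (*oto*, *wiwu*); -a when the last vowel of the stem is an unrounded vowel (*ala*, *zagfebe*, *poki*).
The last vowel of *vojo* is /o/, which is a rounded vowel, so the suffix is -ol, giving *vojool*.
*liva*: last vowel = /a/, an unrounded vowel → -a → *livaa*.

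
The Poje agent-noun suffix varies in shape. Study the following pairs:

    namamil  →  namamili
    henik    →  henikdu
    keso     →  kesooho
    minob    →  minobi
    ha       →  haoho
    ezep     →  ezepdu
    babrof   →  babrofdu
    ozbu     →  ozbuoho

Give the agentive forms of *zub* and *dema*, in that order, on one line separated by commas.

Looking at the final sound of each stem: -du when the stem ends in a voiceless consonant (*henik*, *ezep*, *babrof*); -i when the stem ends in a voiced consonant (*namamil*, *minob*); -oho when the stem ends in a vowel (*keso*, *ha*, *ozbu*).
The final sound of *zub* is /b/, which is a voiced consonant, so the suffix is -i, giving *zubi*.
*dema*: final sound = /a/, a vowel → -oho → *demaoho*.

zubi, demaoho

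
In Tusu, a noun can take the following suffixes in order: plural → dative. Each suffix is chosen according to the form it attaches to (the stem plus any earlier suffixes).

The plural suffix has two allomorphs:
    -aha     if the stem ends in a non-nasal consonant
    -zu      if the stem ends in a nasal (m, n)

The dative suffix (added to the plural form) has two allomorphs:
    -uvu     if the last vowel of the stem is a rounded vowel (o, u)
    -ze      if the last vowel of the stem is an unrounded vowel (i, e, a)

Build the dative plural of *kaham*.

kahamzuuvu

Since the final consonant of *kaham* is /m/ (a nasal), it takes -zu, giving *kahamzu*.
The plural form *kahamzu*: last vowel = /u/, a rounded vowel → -uvu → *kahamzuuvu*.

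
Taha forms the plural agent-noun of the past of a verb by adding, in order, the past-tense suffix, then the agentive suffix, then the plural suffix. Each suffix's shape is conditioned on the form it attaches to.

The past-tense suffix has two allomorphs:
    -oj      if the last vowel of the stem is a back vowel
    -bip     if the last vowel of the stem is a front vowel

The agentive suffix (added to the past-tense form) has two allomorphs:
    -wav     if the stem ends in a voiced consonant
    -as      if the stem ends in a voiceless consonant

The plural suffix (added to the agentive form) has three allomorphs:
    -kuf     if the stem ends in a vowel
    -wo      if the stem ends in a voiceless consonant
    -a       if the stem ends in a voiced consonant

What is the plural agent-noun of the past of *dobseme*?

dobsemebipaswo

The last vowel of *dobseme* is /e/, which is a front vowel, so the past-tense suffix is -bip, giving *dobsemebip*.
Since the final consonant of the past-tense form *dobsemebip* is /p/ (voiceless), it takes -as, giving *dobsemebipas*.
The agentive form *dobsemebipas*: final sound = /s/, a voiceless consonant → -wo → *dobsemebipaswo*.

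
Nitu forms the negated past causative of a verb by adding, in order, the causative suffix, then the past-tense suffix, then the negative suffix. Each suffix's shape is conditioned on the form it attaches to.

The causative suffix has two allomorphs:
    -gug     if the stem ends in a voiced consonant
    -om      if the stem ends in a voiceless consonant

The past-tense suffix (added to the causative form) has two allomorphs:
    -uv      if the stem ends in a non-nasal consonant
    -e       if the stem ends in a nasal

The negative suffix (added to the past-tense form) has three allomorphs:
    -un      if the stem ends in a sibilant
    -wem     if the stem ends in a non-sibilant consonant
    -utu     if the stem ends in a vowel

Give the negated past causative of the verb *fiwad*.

fiwadguguvwem

The final consonant of *fiwad* is /d/, which is voiced, so the causative suffix is -gug, giving *fiwadgug*.
Since the final consonant of the causative form *fiwadgug* is /g/ (non-nasal), it takes -uv, giving *fiwadguguv*.
Since the final sound of the past-tense form *fiwadguguv* is /v/ (a non-sibilant consonant), it takes -wem, giving *fiwadguguvwem*.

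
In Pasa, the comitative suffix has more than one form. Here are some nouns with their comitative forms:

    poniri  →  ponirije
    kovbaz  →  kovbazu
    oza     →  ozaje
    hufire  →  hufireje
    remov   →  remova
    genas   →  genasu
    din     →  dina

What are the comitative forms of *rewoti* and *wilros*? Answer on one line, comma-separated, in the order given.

The suffix is conditioned by the final sound: -u when the stem ends in a sibilant (*kovbaz*, *genas*); -a when the stem ends in a non-sibilant consonant (*remov*, *din*); -je when the stem ends in a vowel (*poniri*, *oza*, *hufire*).
*rewoti*: final sound = /i/, a vowel → -je → *rewotije*.
*wilros* — final sound /s/ (a sibilant) → -u → *wilrosu*.

rewotije, wilrosu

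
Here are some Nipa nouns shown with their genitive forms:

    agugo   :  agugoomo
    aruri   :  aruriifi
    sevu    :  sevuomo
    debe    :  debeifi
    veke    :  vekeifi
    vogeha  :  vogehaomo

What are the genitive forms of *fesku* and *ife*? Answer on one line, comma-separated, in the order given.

The pattern is front/back vowel harmony: -ifi when the last vowel of the stem is a front vowel (*aruri*, *debe*, *veke*); -omo when the last vowel of the stem is a back vowel (*agugo*, *sevu*, *vogeha*).
*fesku*: last vowel = /u/, a back vowel → -omo → *feskuomo*.
The last vowel of *ife* is /e/, which is a front vowel, so the suffix is -ifi, giving *ifeifi*.

feskuomo, ifeifi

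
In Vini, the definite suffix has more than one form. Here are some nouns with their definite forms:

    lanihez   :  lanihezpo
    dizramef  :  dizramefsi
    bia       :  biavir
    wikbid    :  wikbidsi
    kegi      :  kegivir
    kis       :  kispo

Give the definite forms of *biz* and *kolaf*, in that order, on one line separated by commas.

The alternation tracks the final sound of the stem — -po when the stem ends in a sibilant (*lanihez*, *kis*); -si when the stem ends in a non-sibilant consonant (*dizramef*, *wikbid*); -vir when the stem ends in a vowel (*bia*, *kegi*).
*biz* — final sound /z/ (a sibilant) → -po → *bizpo*.
*kolaf*: final sound = /f/, a non-sibilant consonant → -si → *kolafsi*.

bizpo, kolafsi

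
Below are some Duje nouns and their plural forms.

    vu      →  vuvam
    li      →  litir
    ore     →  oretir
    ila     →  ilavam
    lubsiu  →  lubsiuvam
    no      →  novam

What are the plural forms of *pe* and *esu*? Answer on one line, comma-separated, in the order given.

petir, esuvam

The suffix is conditioned by the last vowel: -tir when the last vowel of the stem is a front vowel (*li*, *ore*); -vam when the last vowel of the stem is a back vowel (*vu*, *ila*, *lubsiu*, *no*).
The last vowel of *pe* is /e/, which is a front vowel, so the suffix is -tir, giving *petir*.
The last vowel of *esu* is /u/, which is a back vowel, so the suffix is -vam, giving *esuvam*.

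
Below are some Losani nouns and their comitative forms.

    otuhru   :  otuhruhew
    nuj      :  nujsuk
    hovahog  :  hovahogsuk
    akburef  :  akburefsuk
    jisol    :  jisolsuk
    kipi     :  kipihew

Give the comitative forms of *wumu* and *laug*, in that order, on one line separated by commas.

wumuhew, laugsuk

Looking at the final sound of each stem: -suk when the stem ends in a consonant (*nuj*, *hovahog*, *akburef*, *jisol*); -hew when the stem ends in a vowel (*otuhru*, *kipi*).
*wumu*: final sound = /u/, a vowel → -hew → *wumuhew*.
*laug* — final sound /g/ (a consonant) → -suk → *laugsuk*.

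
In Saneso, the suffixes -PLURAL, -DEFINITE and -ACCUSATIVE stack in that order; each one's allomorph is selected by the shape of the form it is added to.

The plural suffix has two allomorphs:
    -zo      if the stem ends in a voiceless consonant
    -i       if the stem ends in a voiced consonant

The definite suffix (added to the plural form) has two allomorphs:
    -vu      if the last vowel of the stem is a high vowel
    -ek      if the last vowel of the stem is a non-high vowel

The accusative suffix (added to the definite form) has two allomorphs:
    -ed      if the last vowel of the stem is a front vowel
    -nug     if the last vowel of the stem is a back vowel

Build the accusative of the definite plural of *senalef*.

*senalef*: final consonant = /f/, voiceless → -zo → *senalefzo*.
Since the last vowel of the plural form *senalefzo* is /o/ (a non-high vowel), it takes -ek, giving *senalefzoek*.
The last vowel of the definite form *senalefzoek* is /e/, which is a front vowel, so the accusative suffix is -ed, giving *senalefzoeked*.

senalefzoeked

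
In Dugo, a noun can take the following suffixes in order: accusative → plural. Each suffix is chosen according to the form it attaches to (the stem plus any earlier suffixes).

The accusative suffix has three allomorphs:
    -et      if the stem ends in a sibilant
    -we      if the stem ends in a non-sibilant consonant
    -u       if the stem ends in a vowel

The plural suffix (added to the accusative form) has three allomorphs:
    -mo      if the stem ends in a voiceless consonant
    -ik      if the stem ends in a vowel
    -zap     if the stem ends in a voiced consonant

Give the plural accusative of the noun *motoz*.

motozetmo

*motoz* — final sound /z/ (a sibilant) → -et → *motozet*.
The accusative form *motozet*: final sound = /t/, a voiceless consonant → -mo → *motozetmo*.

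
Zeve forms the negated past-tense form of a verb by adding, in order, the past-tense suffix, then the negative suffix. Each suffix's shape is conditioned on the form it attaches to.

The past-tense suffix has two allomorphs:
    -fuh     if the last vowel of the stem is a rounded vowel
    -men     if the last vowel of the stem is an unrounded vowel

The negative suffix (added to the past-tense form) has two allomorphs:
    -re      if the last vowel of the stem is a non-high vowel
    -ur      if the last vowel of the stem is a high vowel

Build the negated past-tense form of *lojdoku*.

lojdokufuhur

Since the last vowel of *lojdoku* is /u/ (a rounded vowel), it takes -fuh, giving *lojdokufuh*.
The past-tense form *lojdokufuh* — last vowel /u/ (a high vowel) → -ur → *lojdokufuhur*.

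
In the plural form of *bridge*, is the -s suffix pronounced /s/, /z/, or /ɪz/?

/ɪz/

The stem *bridge* ends in a sibilant (/s, z, ʃ, ʒ, tʃ, dʒ/).
The plural suffix surfaces as /ɪz/ after sibilants, /s/ after other voiceless consonants, and /z/ after other voiced sounds.
So the plural -s on *bridge* is pronounced /ɪz/.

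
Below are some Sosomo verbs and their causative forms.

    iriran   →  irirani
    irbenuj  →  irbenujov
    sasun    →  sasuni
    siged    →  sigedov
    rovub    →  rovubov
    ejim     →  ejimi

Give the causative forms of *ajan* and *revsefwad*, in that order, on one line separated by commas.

ajani, revsefwadov

The pattern is nasality of the final consonant: -i when the stem ends in a nasal (*iriran*, *sasun*, *ejim*); -ov when the stem ends in a non-nasal consonant (*irbenuj*, *siged*, *rovub*).
*ajan* — final consonant /n/ (a nasal) → -i → *ajani*.
*revsefwad* — final consonant /d/ (non-nasal) → -ov → *revsefwadov*.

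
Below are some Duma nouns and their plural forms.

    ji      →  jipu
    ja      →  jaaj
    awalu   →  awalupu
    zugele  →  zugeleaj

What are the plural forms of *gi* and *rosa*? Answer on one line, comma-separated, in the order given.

gipu, rosaaj

The suffix is conditioned by the last vowel: -pu when the last vowel of the stem is a high vowel (*ji*, *awalu*); -aj when the last vowel of the stem is a non-high vowel (*ja*, *zugele*).
Since the last vowel of *gi* is /i/ (a high vowel), it takes -pu, giving *gipu*.
Since the last vowel of *rosa* is /a/ (a non-high vowel), it takes -aj, giving *rosaaj*.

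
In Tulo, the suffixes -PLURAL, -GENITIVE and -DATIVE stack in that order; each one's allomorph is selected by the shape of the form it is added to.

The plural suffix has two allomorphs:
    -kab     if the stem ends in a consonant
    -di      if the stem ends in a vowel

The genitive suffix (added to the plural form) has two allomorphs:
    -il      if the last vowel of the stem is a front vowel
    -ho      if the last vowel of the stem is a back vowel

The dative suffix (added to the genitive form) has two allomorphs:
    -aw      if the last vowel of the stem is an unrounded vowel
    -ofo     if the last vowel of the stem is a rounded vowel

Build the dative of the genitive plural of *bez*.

bezkabhoofo

*bez* — final sound /z/ (a consonant) → -kab → *bezkab*.
The plural form *bezkab*: last vowel = /a/, a back vowel → -ho → *bezkabho*.
The genitive form *bezkabho*: last vowel = /o/, a rounded vowel → -ofo → *bezkabhoofo*.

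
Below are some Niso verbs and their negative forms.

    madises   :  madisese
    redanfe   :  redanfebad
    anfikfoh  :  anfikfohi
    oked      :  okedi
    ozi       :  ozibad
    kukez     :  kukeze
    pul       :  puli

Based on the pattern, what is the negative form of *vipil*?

vipili

The pattern is sibilance of the final sound: -e when the stem ends in a sibilant (*madises*, *kukez*); -i when the stem ends in a non-sibilant consonant (*anfikfoh*, *oked*, *pul*); -bad when the stem ends in a vowel (*redanfe*, *ozi*).
Since the final sound of *vipil* is /l/ (a non-sibilant consonant), it takes -i, giving *vipili*.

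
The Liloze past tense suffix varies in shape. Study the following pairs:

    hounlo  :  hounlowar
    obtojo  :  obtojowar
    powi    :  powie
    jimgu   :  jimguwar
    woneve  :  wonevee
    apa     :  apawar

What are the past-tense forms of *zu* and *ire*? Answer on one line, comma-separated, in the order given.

Looking at the last vowel of each stem: -e when the last vowel of the stem is a front vowel (*powi*, *woneve*); -war when the last vowel of the stem is a back vowel (*hounlo*, *obtojo*, *jimgu*, *apa*).
The last vowel of *zu* is /u/, which is a back vowel, so the suffix is -war, giving *zuwar*.
Since the last vowel of *ire* is /e/ (a front vowel), it takes -e, giving *iree*.

zuwar, iree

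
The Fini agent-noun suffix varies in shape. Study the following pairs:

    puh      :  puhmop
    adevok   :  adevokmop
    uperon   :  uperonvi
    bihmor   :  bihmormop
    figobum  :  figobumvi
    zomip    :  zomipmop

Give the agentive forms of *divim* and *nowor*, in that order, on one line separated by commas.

divimvi, nowormop

The alternation tracks the final consonant of the stem — -vi when the stem ends in a nasal (*uperon*, *figobum*); -mop when the stem ends in a non-nasal consonant (*puh*, *adevok*, *bihmor*, *zomip*).
*divim*: final consonant = /m/, a nasal → -vi → *divimvi*.
Since the final consonant of *nowor* is /r/ (non-nasal), it takes -mop, giving *nowormop*.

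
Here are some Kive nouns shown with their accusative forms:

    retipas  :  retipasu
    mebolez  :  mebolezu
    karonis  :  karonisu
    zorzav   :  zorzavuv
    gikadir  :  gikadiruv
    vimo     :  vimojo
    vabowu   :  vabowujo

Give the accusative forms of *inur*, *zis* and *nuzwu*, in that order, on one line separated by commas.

The pattern is sibilance of the final sound: -u when the stem ends in a sibilant (*retipas*, *mebolez*, *karonis*); -uv when the stem ends in a non-sibilant consonant (*zorzav*, *gikadir*); -jo when the stem ends in a vowel (*vimo*, *vabowu*).
The final sound of *inur* is /r/, which is a non-sibilant consonant, so the suffix is -uv, giving *inuruv*.
*zis*: final sound = /s/, a sibilant → -u → *zisu*.
*nuzwu*: final sound = /u/, a vowel → -jo → *nuzwujo*.

inuruv, zisu, nuzwujo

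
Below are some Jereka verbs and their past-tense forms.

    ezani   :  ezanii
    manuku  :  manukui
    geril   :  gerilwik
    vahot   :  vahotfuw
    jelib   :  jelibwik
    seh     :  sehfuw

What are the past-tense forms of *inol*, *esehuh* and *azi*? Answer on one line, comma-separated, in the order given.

inolwik, esehuhfuw, azii

The alternation tracks the final sound of the stem — -fuw when the stem ends in a voiceless consonant (*vahot*, *seh*); -wik when the stem ends in a voiced consonant (*geril*, *jelib*); -i when the stem ends in a vowel (*ezani*, *manuku*).
*inol* — final sound /l/ (a voiced consonant) → -wik → *inolwik*.
The final sound of *esehuh* is /h/, which is a voiceless consonant, so the suffix is -fuw, giving *esehuhfuw*.
Since the final sound of *azi* is /i/ (a vowel), it takes -i, giving *azii*.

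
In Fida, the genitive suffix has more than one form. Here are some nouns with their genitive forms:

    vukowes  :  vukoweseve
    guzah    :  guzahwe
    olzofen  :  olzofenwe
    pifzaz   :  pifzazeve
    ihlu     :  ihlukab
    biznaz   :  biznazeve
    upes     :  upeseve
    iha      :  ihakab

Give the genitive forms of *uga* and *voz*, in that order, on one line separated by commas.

The suffix is conditioned by the final sound: -eve when the stem ends in a sibilant (*vukowes*, *pifzaz*, *biznaz*, *upes*); -we when the stem ends in a non-sibilant consonant (*guzah*, *olzofen*); -kab when the stem ends in a vowel (*ihlu*, *iha*).
*uga* — final sound /a/ (a vowel) → -kab → *ugakab*.
Since the final sound of *voz* is /z/ (a sibilant), it takes -eve, giving *vozeve*.

ugakab, vozeve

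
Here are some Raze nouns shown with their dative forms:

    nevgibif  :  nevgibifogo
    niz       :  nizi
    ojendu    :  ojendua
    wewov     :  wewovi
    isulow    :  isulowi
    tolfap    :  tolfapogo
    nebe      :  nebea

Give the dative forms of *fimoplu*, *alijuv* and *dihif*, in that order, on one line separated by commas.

The pattern is voicing of the final sound: -ogo when the stem ends in a voiceless consonant (*nevgibif*, *tolfap*); -i when the stem ends in a voiced consonant (*niz*, *wewov*, *isulow*); -a when the stem ends in a vowel (*ojendu*, *nebe*).
Since the final sound of *fimoplu* is /u/ (a vowel), it takes -a, giving *fimoplua*.
*alijuv* — final sound /v/ (a voiced consonant) → -i → *alijuvi*.
*dihif*: final sound = /f/, a voiceless consonant → -ogo → *dihifogo*.

fimoplua, alijuvi, dihifogo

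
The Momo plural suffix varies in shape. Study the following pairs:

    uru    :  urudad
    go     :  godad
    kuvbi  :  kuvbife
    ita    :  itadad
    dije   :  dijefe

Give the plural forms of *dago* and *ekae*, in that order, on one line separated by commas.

The suffix is conditioned by the last vowel: -fe when the last vowel of the stem is a front vowel (*kuvbi*, *dije*); -dad when the last vowel of the stem is a back vowel (*uru*, *go*, *ita*).
*dago*: last vowel = /o/, a back vowel → -dad → *dagodad*.
Since the last vowel of *ekae* is /e/ (a front vowel), it takes -fe, giving *ekaefe*.

dagodad, ekaefe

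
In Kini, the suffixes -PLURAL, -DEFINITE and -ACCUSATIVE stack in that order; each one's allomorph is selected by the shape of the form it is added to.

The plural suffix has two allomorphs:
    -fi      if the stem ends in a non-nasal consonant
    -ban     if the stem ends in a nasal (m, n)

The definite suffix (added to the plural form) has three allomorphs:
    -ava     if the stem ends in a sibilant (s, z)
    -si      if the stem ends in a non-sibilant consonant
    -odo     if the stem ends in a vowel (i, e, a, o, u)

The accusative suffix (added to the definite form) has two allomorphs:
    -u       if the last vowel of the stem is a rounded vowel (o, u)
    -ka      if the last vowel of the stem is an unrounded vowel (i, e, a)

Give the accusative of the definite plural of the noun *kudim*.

kudimbansika

The final consonant of *kudim* is /m/, which is a nasal, so the plural suffix is -ban, giving *kudimban*.
The plural form *kudimban* — final sound /n/ (a non-sibilant consonant) → -si → *kudimbansi*.
The definite form *kudimbansi* — last vowel /i/ (an unrounded vowel) → -ka → *kudimbansika*.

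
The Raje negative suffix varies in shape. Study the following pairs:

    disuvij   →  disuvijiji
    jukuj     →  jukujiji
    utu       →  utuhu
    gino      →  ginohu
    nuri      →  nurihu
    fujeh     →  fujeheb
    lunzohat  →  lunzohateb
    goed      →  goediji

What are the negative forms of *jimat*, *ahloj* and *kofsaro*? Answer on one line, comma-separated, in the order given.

Looking at the final sound of each stem: -eb when the stem ends in a voiceless consonant (*fujeh*, *lunzohat*); -iji when the stem ends in a voiced consonant (*disuvij*, *jukuj*, *goed*); -hu when the stem ends in a vowel (*utu*, *gino*, *nuri*).
*jimat* — final sound /t/ (a voiceless consonant) → -eb → *jimateb*.
*ahloj* — final sound /j/ (a voiced consonant) → -iji → *ahlojiji*.
*kofsaro*: final sound = /o/, a vowel → -hu → *kofsarohu*.

jimateb, ahlojiji, kofsarohu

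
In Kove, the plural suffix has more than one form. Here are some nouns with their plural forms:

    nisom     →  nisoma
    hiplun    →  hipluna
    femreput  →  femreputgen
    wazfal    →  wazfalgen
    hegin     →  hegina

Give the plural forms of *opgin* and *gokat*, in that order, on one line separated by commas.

opgina, gokatgen

Looking at the final consonant of each stem: -a when the stem ends in a nasal (*nisom*, *hiplun*, *hegin*); -gen when the stem ends in a non-nasal consonant (*femreput*, *wazfal*).
Since the final consonant of *opgin* is /n/ (a nasal), it takes -a, giving *opgina*.
*gokat* — final consonant /t/ (non-nasal) → -gen → *gokatgen*.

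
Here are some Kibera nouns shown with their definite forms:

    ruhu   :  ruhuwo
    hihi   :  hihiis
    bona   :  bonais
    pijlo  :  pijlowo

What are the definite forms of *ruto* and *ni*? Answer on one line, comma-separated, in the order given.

Looking at the last vowel of each stem: -wo when the last vowel of the stem is a rounded vowel (*ruhu*, *pijlo*); -is when the last vowel of the stem is an unrounded vowel (*hihi*, *bona*).
*ruto* — last vowel /o/ (a rounded vowel) → -wo → *rutowo*.
Since the last vowel of *ni* is /i/ (an unrounded vowel), it takes -is, giving *niis*.

rutowo, niis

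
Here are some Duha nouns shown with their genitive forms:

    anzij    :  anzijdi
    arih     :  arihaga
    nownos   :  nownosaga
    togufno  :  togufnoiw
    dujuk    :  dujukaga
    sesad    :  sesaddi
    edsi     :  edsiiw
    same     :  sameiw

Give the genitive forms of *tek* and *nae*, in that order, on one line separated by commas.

tekaga, naeiw

The alternation tracks the final sound of the stem — -aga when the stem ends in a voiceless consonant (*arih*, *nownos*, *dujuk*); -di when the stem ends in a voiced consonant (*anzij*, *sesad*); -iw when the stem ends in a vowel (*togufno*, *edsi*, *same*).
*tek*: final sound = /k/, a voiceless consonant → -aga → *tekaga*.
*nae*: final sound = /e/, a vowel → -iw → *naeiw*.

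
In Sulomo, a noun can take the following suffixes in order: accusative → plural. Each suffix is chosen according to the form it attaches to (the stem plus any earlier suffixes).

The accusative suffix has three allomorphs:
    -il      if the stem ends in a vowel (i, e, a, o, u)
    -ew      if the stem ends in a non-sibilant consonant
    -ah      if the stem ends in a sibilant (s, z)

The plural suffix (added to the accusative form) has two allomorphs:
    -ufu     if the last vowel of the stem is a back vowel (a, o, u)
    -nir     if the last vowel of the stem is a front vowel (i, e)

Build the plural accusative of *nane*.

*nane*: final sound = /e/, a vowel → -il → *naneil*.
The last vowel of the accusative form *naneil* is /i/, which is a front vowel, so the plural suffix is -nir, giving *naneilnir*.

naneilnir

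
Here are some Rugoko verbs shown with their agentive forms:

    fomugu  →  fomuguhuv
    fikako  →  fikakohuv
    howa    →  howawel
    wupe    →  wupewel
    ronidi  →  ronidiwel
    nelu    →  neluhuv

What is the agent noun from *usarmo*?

The pattern is rounding harmony: -huv when the last vowel of the stem is a rounded vowel (*fomugu*, *fikako*, *nelu*); -wel when the last vowel of the stem is an unrounded vowel (*howa*, *wupe*, *ronidi*).
The last vowel of *usarmo* is /o/, which is a rounded vowel, so the suffix is -huv, giving *usarmohuv*.

usarmohuv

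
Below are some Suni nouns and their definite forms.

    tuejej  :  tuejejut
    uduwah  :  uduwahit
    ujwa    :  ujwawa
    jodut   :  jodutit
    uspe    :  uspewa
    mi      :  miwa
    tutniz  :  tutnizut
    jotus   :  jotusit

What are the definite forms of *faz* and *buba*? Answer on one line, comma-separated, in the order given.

fazut, bubawa

The suffix is conditioned by the final sound: -it when the stem ends in a voiceless consonant (*uduwah*, *jodut*, *jotus*); -ut when the stem ends in a voiced consonant (*tuejej*, *tutniz*); -wa when the stem ends in a vowel (*ujwa*, *uspe*, *mi*).
Since the final sound of *faz* is /z/ (a voiced consonant), it takes -ut, giving *fazut*.
The final sound of *buba* is /a/, which is a vowel, so the suffix is -wa, giving *bubawa*.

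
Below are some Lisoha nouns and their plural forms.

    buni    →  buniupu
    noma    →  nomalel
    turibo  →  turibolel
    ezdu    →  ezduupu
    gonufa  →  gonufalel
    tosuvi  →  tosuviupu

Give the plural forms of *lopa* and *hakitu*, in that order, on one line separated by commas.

The pattern is height harmony: -upu when the last vowel of the stem is a high vowel (*buni*, *ezdu*, *tosuvi*); -lel when the last vowel of the stem is a non-high vowel (*noma*, *turibo*, *gonufa*).
*lopa*: last vowel = /a/, a non-high vowel → -lel → *lopalel*.
Since the last vowel of *hakitu* is /u/ (a high vowel), it takes -upu, giving *hakituupu*.

lopalel, hakituupu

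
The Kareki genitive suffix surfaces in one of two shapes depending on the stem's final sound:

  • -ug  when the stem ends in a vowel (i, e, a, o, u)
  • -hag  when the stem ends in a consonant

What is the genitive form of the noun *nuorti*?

Since the final sound of *nuorti* is /i/ (a vowel), it takes -ug, giving *nuortiug*.

nuortiug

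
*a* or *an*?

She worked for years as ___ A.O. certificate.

The indefinite article is chosen by the initial *sound* of the following word, not its spelling.
The initialism *A.O.* is read letter by letter; the first letter, A, is pronounced /eɪ/, which begins with a vowel sound.
So the article is *an*: She worked for years as an A.O. certificate.

an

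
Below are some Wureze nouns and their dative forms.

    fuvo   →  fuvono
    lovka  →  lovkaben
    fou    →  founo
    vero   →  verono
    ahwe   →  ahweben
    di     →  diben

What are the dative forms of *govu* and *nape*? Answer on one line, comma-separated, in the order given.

govuno, napeben

Looking at the last vowel of each stem: -no when the last vowel of the stem is a rounded vowel (*fuvo*, *fou*, *vero*); -ben when the last vowel of the stem is an unrounded vowel (*lovka*, *ahwe*, *di*).
*govu*: last vowel = /u/, a rounded vowel → -no → *govuno*.
The last vowel of *nape* is /e/, which is an unrounded vowel, so the suffix is -ben, giving *napeben*.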